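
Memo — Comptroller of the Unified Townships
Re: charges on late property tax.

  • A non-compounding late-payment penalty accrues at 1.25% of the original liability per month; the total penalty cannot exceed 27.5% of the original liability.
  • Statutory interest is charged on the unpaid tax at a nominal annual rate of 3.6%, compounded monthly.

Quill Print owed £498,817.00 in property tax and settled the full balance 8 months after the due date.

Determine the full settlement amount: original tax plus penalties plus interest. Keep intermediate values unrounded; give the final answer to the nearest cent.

Penalty: 8 × 1.25% × £498,817.00 = £49,881.70 (below the 27.5% cap of £137,174.68…)
Interest (3.6%/yr ÷ 12 = 0.3%/month): £498,817.00 × ((1 + 0.003)^8 − 1) = £12,098.0669…
Total = £498,817.00 + £49,881.7000 + £12,098.0669… = £560,796.77

£560,796.77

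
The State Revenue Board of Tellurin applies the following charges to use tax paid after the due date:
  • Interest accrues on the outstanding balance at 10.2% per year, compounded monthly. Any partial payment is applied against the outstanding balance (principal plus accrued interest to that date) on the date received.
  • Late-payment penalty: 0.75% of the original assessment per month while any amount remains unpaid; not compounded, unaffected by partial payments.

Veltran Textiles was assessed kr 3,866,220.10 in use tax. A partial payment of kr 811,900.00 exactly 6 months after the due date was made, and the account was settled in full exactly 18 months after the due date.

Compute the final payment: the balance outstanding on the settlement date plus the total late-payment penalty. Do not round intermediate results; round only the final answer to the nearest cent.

Monthly rate = 10.2% ÷ 12 = 0.85%
Balance at month 6: kr 3,866,220.1000 × (1 + 0.0085)^6 = kr 4,067,635.1317…
After kr 811,900.00 payment: kr 4,067,635.1317… − kr 811,900.00 = kr 3,255,735.1317…
Balance at month 18: kr 3,255,735.1317… × (1 + 0.0085)^12 = kr 3,603,793.4905…
Penalty: 18 × 0.75% × kr 3,866,220.10 = kr 521,939.71…
Final settlement = outstanding balance + penalty = kr 3,603,793.4905… + kr 521,939.71… = kr 4,125,733.20

kr 4,125,733.20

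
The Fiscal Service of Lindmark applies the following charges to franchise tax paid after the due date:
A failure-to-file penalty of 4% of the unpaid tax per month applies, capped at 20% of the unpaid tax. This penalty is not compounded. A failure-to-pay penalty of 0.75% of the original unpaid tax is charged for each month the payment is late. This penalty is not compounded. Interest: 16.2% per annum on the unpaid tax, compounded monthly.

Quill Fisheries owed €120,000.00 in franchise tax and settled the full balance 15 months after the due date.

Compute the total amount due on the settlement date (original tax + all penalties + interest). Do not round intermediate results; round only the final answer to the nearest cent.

€184,236.29

Failure-to-file: 15 × 4% × €120,000.00 = €72,000.00, capped at 20% × €120,000.00 = €24,000.00
Failure-to-pay penalty = 0.75% × €120,000.00 × 15 mo = €13,500.00
Interest (16.2%/yr ÷ 12 = 1.35%/month): €120,000.00 × ((1 + 0.0135)^15 − 1) = €26,736.2924…
Total = €120,000.00 + €37,500.0000 + €26,736.2924… = €184,236.29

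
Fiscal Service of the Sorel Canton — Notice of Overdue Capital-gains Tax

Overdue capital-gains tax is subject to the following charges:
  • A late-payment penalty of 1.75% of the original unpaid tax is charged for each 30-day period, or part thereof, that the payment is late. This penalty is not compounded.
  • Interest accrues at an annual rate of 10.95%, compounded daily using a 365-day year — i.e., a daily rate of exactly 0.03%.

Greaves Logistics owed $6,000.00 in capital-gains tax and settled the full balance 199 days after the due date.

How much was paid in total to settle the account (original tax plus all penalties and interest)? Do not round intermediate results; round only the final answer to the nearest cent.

Penalty periods: ⌈199/30⌉ = 7; penalty = 7 × 1.75% × $6,000.00 = $735.00
Interest: $6,000.00 × ((1 + 0.0003)^199 − 1) = $6,000.00 × 0.06150854… = $369.0512…
Total = $6,000.00 + $735.0000 + $369.0512… = $7,104.05

$7,104.05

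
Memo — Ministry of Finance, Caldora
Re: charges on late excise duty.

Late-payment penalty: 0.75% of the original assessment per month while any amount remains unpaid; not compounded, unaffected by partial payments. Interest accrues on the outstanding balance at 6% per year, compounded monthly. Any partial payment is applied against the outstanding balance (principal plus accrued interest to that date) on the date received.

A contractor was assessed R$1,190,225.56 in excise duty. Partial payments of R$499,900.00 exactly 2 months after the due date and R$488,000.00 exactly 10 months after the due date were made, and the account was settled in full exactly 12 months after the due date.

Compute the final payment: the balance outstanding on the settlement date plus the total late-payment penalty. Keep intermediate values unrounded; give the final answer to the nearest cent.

Monthly rate = 6% ÷ 12 = 0.5%
Balance at month 2: R$1,190,225.5600 × (1 + 0.005)^2 = R$1,202,157.5712…
After R$499,900.00 payment: R$1,202,157.5712… − R$499,900.00 = R$702,257.5712…
Balance at month 10: R$702,257.5712… × (1 + 0.005)^8 = R$730,844.4010…
After R$488,000.00 payment: R$730,844.4010… − R$488,000.00 = R$242,844.4010…
Balance at month 12: R$242,844.4010… × (1 + 0.005)^2 = R$245,278.9162…
Penalty: 12 × 0.75% × R$1,190,225.56 = R$107,120.30…
Final settlement = outstanding balance + penalty = R$245,278.9162… + R$107,120.30… = R$352,399.22

R$352,399.22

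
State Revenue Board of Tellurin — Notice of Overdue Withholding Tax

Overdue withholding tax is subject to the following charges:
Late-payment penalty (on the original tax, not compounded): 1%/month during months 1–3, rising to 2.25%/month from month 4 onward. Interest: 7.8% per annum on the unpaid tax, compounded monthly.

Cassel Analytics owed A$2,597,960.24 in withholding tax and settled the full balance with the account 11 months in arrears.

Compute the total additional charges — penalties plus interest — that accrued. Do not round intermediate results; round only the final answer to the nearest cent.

Penalty, months 1–3: 3 × 1% × A$2,597,960.24 = A$77,938.81…
Penalty, months 4–11: 8 × 2.25% × A$2,597,960.24 = A$467,632.84…
Interest (7.8%/yr ÷ 12 = 0.65%/month): A$2,597,960.24 × ((1 + 0.0065)^11 − 1) = A$191,910.4334…
Penalties + interest = A$545,571.6504 + A$191,910.4334… = A$737,482.08

A$737,482.08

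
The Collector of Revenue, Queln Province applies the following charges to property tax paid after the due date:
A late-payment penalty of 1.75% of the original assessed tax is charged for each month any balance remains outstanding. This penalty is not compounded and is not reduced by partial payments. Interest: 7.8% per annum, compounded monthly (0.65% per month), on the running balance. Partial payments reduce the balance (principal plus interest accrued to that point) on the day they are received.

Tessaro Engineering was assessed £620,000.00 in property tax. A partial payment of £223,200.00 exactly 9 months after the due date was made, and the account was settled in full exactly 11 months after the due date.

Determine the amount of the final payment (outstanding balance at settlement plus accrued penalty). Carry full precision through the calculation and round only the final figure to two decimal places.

£559,038.16

Balance at month 9: £620,000.0000 × (1 + 0.0065)^9 = £657,227.4628…
After £223,200.00 payment: £657,227.4628… − £223,200.00 = £434,027.4628…
Balance at month 11: £434,027.4628… × (1 + 0.0065)^2 = £439,688.1575…
Penalty: 11 × 1.75% × £620,000.00 = £119,350.00
Final settlement = outstanding balance + penalty = £439,688.1575… + £119,350.00 = £559,038.16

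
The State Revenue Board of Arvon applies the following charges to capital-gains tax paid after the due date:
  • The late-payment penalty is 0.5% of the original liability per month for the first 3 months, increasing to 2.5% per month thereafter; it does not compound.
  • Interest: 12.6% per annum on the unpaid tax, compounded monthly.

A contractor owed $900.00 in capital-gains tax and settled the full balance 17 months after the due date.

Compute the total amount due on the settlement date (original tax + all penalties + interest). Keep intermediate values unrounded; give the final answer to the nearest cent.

Penalty, months 1–3: 3 × 0.5% × $900.00 = $13.50
Penalty, months 4–17: 14 × 2.5% × $900.00 = $315.00
Interest (12.6%/yr ÷ 12 = 1.05%/month): $900.00 × ((1 + 0.0105)^17 − 1) = $174.8798…
Total = $900.00 + $328.5000 + $174.8798… = $1,403.38

$1,403.38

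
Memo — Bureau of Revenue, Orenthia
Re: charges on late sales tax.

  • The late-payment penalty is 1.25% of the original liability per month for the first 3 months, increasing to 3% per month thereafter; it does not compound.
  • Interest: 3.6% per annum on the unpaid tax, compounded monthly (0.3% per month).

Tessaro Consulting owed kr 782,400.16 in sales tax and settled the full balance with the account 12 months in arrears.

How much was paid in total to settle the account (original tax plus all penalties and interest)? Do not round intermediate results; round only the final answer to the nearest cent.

Penalty, months 1–3: 3 × 1.25% × kr 782,400.16 = kr 29,340.01…
Penalty, months 4–12: 9 × 3% × kr 782,400.16 = kr 211,248.04…
Interest: kr 782,400.16 × ((1 + 0.003)^12 − 1) = kr 782,400.16 × 0.0366000… = kr 28,635.8304…
Total = kr 782,400.16 + kr 240,588.0492 + kr 28,635.8304… = kr 1,051,624.04

kr 1,051,624.04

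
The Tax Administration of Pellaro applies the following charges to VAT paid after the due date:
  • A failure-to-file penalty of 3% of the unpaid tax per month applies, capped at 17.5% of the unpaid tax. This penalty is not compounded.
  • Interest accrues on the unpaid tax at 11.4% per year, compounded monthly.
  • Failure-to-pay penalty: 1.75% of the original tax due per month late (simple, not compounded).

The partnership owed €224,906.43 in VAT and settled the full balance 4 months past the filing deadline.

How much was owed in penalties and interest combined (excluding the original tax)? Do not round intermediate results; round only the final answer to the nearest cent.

€51,401.23

Failure-to-file: 4 × 3% × €224,906.43 = €26,988.77… (under the 17.5% cap)
Failure-to-pay penalty = 1.75% × €224,906.43 × 4 mo = €15,743.45…
Interest (11.4%/yr ÷ 12 = 0.95%/month): €224,906.43 × ((1 + 0.0095)^4 − 1) = €8,669.0043…
Penalties + interest = €42,732.2217 + €8,669.0043… = €51,401.23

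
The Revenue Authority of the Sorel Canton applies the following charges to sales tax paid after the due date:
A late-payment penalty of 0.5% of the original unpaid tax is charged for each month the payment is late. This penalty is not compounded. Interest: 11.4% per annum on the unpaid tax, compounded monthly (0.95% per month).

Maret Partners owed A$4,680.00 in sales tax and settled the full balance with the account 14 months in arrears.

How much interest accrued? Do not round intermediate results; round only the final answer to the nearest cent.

A$662.38

Interest: A$4,680.00 × ((1 + 0.0095)^14 − 1) = A$4,680.00 × 0.1415331… = A$662.3751…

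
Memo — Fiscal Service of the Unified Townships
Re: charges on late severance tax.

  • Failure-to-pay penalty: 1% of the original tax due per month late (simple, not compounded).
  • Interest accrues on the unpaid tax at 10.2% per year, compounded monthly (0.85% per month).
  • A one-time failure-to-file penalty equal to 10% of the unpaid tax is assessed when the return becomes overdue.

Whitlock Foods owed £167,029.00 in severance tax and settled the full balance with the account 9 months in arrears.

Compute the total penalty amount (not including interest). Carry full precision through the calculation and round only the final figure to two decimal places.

Failure-to-file penalty: 10% × £167,029.00 = £16,702.90
Failure-to-pay penalty: 9 × 1% × £167,029.00 = £15,032.61
Total penalty = £16,702.90 + £15,032.61 = £31,735.51

£31,735.51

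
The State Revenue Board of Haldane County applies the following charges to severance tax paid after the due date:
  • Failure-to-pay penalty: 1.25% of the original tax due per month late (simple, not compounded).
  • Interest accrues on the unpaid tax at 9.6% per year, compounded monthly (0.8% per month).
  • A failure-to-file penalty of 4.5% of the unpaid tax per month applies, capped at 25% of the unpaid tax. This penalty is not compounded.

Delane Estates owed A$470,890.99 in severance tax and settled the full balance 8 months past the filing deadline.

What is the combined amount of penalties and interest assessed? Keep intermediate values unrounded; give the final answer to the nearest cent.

A$195,806.34

Failure-to-file: 8 × 4.5% × A$470,890.99 = A$169,520.76…, capped at 25% × A$470,890.99 = A$117,722.75…
Failure-to-pay penalty: 8 × 1.25% × A$470,890.99 = A$47,089.10…
Interest: A$470,890.99 × ((1 + 0.008)^8 − 1) = A$470,890.99 × 0.0658210… = A$30,994.4973…
Penalties + interest = A$164,811.8465 + A$30,994.4973… = A$195,806.34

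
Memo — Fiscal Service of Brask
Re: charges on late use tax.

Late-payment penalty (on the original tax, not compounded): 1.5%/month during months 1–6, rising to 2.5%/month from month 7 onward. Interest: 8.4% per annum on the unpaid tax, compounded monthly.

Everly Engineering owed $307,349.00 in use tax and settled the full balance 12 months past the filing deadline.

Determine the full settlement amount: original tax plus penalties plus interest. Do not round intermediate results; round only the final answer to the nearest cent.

$407,947.60

Penalty, months 1–6: 6 × 1.5% × $307,349.00 = $27,661.41
Penalty, months 7–12: 6 × 2.5% × $307,349.00 = $46,102.35
Interest (8.4%/yr ÷ 12 = 0.7%/month): $307,349.00 × ((1 + 0.007)^12 − 1) = $26,834.8446…
Total = $307,349.00 + $73,763.7600 + $26,834.8446… = $407,947.60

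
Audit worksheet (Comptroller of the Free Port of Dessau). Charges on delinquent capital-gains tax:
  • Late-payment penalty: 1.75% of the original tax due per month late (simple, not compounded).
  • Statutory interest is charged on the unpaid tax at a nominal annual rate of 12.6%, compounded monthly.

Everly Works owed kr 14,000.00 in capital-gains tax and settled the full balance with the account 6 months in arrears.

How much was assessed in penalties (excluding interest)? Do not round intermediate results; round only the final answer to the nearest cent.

Late-payment penalty = 1.75% × kr 14,000.00 × 6 mo = kr 1,470.00

kr 1,470.00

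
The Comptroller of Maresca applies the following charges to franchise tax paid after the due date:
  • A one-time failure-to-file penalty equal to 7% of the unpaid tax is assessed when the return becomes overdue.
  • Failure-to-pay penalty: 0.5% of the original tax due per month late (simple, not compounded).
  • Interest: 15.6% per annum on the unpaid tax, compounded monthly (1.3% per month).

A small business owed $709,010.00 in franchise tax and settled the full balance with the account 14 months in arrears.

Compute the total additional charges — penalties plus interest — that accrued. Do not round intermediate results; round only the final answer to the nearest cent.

$239,792.89

Failure-to-file penalty: 7% × $709,010.00 = $49,630.70
Failure-to-pay penalty: 14 × 0.5% × $709,010.00 = $49,630.70
Interest: $709,010.00 × ((1 + 0.013)^14 − 1) = $709,010.00 × 0.1982081… = $140,531.4935…
Penalties + interest = $99,261.4000 + $140,531.4935… = $239,792.89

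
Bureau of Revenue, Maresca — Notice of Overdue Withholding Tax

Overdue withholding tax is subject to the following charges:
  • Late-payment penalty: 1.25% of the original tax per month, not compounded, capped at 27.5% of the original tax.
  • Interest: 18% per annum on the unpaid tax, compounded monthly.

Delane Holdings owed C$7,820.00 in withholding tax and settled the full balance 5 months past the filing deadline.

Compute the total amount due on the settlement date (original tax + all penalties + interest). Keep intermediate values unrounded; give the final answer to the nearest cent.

Penalty: 5 × 1.25% × C$7,820.00 = C$488.75 (below the 27.5% cap of C$2,150.50)
Interest (18%/yr ÷ 12 = 1.5%/month): C$7,820.00 × ((1 + 0.015)^5 − 1) = C$604.3609…
Total = C$7,820.00 + C$488.7500 + C$604.3609… = C$8,913.11

C$8,913.11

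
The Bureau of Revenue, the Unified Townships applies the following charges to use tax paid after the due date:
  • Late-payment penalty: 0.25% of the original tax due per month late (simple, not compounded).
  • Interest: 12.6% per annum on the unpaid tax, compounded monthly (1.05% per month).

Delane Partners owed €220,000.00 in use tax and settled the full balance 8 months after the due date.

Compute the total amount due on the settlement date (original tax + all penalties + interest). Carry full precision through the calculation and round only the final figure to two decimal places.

Late-payment penalty: 8 × 0.25% × €220,000.00 = €4,400.00
Interest: €220,000.00 × ((1 + 0.0105)^8 − 1) = €220,000.00 × 0.0871527… = €19,173.5907…
Total = €220,000.00 + €4,400.0000 + €19,173.5907… = €243,573.59

€243,573.59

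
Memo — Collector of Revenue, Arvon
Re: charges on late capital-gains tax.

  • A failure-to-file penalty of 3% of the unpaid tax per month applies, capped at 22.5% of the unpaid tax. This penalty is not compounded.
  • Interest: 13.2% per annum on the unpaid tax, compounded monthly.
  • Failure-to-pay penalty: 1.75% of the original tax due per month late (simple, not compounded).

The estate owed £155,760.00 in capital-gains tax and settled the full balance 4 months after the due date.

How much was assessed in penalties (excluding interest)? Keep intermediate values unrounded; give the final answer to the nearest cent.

Failure-to-file: 4 × 3% × £155,760.00 = £18,691.20 (under the 22.5% cap)
Failure-to-pay penalty = 1.75% × £155,760.00 × 4 mo = £10,903.20
Total penalty = £18,691.20 + £10,903.20 = £29,594.40

£29,594.40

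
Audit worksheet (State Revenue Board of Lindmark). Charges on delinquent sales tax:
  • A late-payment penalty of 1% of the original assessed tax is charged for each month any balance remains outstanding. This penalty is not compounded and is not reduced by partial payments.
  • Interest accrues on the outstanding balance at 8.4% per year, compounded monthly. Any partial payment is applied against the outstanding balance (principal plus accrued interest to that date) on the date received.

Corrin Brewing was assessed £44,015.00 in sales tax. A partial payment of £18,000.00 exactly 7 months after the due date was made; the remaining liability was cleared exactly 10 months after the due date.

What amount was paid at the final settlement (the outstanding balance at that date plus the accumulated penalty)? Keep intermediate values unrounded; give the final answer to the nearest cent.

£33,215.78

Monthly rate = 8.4% ÷ 12 = 0.7%
Balance at month 7: £44,015.0000 × (1 + 0.007)^7 = £46,217.5585…
After £18,000.00 payment: £46,217.5585… − £18,000.00 = £28,217.5585…
Balance at month 10: £28,217.5585… × (1 + 0.007)^3 = £28,814.2849…
Penalty: 10 × 1% × £44,015.00 = £4,401.50
Final settlement = outstanding balance + penalty = £28,814.2849… + £4,401.50 = £33,215.78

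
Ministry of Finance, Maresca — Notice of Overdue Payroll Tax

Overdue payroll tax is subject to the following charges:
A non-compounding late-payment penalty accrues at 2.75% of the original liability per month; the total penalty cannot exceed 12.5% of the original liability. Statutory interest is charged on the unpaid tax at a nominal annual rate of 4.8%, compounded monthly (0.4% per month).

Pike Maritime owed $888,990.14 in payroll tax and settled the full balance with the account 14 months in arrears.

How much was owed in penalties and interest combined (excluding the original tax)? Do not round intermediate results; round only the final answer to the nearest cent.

Penalty (uncapped): 14 × 2.75% × $888,990.14 = $342,261.20…; cap = 12.5% × $888,990.14 = $111,123.77… → penalty = $111,123.77…
Interest: $888,990.14 × ((1 + 0.004)^14 − 1) = $888,990.14 × 0.0574796… = $51,098.7570…
Penalties + interest = $111,123.7675 + $51,098.7570… = $162,222.52

$162,222.52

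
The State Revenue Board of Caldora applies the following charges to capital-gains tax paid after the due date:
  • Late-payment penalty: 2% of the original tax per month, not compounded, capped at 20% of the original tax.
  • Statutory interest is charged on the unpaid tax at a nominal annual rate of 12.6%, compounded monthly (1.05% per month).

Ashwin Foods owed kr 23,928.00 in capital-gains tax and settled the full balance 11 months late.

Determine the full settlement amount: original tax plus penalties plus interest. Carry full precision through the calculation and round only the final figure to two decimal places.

kr 31,627.05

Penalty (uncapped): 11 × 2% × kr 23,928.00 = kr 5,264.16; cap = 20% × kr 23,928.00 = kr 4,785.60 → penalty = kr 4,785.60
Interest: kr 23,928.00 × ((1 + 0.0105)^11 − 1) = kr 23,928.00 × 0.1217588… = kr 2,913.4453…
Total = kr 23,928.00 + kr 4,785.6000 + kr 2,913.4453… = kr 31,627.05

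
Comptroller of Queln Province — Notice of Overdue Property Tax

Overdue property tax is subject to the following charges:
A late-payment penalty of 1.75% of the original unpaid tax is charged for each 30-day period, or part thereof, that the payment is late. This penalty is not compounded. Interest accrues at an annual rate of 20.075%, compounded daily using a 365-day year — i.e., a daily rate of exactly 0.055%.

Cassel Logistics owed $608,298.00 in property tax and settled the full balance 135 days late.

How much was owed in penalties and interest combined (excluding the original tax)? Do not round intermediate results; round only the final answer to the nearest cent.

$100,097.90

Penalty periods: ⌈135/30⌉ = 5; penalty = 5 × 1.75% × $608,298.00 = $53,226.08…
Interest: $608,298.00 × ((1 + 0.00055)^135 − 1) = $608,298.00 × 0.07705406… = $46,871.8285…
Penalties + interest = $53,226.0750 + $46,871.8285… = $100,097.90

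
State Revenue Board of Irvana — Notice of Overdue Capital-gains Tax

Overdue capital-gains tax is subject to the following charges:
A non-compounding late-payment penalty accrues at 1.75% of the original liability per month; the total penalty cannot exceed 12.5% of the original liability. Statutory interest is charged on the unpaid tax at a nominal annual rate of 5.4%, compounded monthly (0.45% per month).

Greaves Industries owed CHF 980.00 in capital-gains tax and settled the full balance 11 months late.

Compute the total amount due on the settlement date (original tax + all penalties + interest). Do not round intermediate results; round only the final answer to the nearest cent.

Penalty (uncapped): 11 × 1.75% × CHF 980.00 = CHF 188.65; cap = 12.5% × CHF 980.00 = CHF 122.50 → penalty = CHF 122.50
Interest: CHF 980.00 × ((1 + 0.0045)^11 − 1) = CHF 980.00 × 0.0506289… = CHF 49.6163…
Total = CHF 980.00 + CHF 122.5000 + CHF 49.6163… = CHF 1,152.12

CHF 1,152.12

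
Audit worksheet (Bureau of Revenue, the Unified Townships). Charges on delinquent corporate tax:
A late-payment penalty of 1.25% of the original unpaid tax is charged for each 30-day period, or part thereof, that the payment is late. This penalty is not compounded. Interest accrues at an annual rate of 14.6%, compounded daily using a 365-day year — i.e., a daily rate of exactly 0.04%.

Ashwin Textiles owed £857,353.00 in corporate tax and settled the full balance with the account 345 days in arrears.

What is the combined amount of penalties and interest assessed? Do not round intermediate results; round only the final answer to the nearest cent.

Penalty periods: ⌈345/30⌉ = 12; penalty = 12 × 1.25% × £857,353.00 = £128,602.95
Interest: £857,353.00 × ((1 + 0.0004)^345 − 1) = £857,353.00 × 0.14794388… = £126,840.1251…
Penalties + interest = £128,602.9500 + £126,840.1251… = £255,443.08

£255,443.08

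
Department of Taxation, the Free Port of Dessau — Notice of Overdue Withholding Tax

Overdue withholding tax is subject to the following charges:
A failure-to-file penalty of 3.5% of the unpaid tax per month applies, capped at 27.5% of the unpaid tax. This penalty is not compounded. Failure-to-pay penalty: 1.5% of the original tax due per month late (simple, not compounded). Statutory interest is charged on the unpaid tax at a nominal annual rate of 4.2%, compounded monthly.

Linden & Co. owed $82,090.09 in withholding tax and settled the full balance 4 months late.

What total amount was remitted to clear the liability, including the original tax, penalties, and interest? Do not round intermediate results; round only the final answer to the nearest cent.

Failure-to-file: 4 × 3.5% × $82,090.09 = $11,492.61… (under the 27.5% cap)
Failure-to-pay penalty = 1.5% × $82,090.09 × 4 mo = $4,925.41…
Interest (4.2%/yr ÷ 12 = 0.35%/month): $82,090.09 × ((1 + 0.0035)^4 − 1) = $1,155.3090…
Total = $82,090.09 + $16,418.0180 + $1,155.3090… = $99,663.42

$99,663.42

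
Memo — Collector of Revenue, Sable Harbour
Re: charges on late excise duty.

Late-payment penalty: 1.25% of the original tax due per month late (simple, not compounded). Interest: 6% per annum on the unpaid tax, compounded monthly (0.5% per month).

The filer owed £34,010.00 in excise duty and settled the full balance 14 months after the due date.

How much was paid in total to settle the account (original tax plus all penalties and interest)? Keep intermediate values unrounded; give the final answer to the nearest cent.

£42,421.39

Late-payment penalty: 14 × 1.25% × £34,010.00 = £5,951.75
Interest: £34,010.00 × ((1 + 0.005)^14 − 1) = £34,010.00 × 0.0723211… = £2,459.6417…
Total = £34,010.00 + £5,951.7500 + £2,459.6417… = £42,421.39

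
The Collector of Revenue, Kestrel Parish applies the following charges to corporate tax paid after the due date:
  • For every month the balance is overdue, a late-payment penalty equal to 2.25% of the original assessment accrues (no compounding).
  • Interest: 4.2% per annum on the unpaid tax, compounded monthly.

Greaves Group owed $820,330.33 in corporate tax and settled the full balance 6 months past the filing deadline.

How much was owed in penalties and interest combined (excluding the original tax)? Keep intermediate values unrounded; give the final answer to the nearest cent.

$128,122.97

Late-payment penalty: 6 × 2.25% × $820,330.33 = $110,744.59…
Interest (4.2%/yr ÷ 12 = 0.35%/month): $820,330.33 × ((1 + 0.0035)^6 − 1) = $17,378.3779…
Penalties + interest = $110,744.5946… + $17,378.3779… = $128,122.97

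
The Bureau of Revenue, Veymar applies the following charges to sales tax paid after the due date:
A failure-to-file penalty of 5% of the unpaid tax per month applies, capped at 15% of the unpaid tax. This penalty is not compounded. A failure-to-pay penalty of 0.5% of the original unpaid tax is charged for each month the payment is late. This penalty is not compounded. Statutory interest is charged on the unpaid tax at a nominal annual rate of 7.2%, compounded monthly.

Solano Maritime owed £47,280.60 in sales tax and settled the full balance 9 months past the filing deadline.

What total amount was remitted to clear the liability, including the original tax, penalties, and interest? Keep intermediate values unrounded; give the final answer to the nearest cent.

Failure-to-file: 9 × 5% × £47,280.60 = £21,276.27, capped at 15% × £47,280.60 = £7,092.09
Failure-to-pay penalty = 0.5% × £47,280.60 × 9 mo = £2,127.63…
Interest (7.2%/yr ÷ 12 = 0.6%/month): £47,280.60 × ((1 + 0.006)^9 − 1) = £2,615.2937…
Total = £47,280.60 + £9,219.7170 + £2,615.2937… = £59,115.61

£59,115.61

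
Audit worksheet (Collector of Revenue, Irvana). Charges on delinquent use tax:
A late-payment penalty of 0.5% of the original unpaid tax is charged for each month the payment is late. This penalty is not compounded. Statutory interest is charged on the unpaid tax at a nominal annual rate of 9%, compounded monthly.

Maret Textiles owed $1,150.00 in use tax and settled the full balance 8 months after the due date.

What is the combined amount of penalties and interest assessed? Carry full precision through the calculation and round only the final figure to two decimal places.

Late-payment penalty = 0.5% × $1,150.00 × 8 mo = $46.00
Interest (9%/yr ÷ 12 = 0.75%/month): $1,150.00 × ((1 + 0.0075)^8 − 1) = $70.8387…
Penalties + interest = $46.0000 + $70.8387… = $116.84

$116.84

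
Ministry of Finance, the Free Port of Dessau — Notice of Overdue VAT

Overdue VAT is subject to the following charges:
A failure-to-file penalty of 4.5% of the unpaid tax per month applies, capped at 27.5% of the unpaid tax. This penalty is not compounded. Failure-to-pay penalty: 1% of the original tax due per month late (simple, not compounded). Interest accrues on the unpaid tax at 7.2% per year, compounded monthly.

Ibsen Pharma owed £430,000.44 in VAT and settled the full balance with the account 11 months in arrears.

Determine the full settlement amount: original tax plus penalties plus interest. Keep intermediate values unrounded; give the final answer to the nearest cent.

£624,797.55

Failure-to-file: 11 × 4.5% × £430,000.44 = £212,850.22…, capped at 27.5% × £430,000.44 = £118,250.12…
Failure-to-pay penalty = 1% × £430,000.44 × 11 mo = £47,300.05…
Interest (7.2%/yr ÷ 12 = 0.6%/month): £430,000.44 × ((1 + 0.006)^11 − 1) = £29,246.9406…
Total = £430,000.44 + £165,550.1694 + £29,246.9406… = £624,797.55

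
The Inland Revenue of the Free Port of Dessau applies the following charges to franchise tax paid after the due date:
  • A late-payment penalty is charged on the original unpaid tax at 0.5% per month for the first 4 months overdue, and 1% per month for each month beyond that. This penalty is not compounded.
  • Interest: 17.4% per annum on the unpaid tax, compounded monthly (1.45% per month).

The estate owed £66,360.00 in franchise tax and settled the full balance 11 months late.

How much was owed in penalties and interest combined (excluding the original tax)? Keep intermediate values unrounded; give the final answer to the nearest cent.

Penalty, months 1–4: 4 × 0.5% × £66,360.00 = £1,327.20
Penalty, months 5–11: 7 × 1% × £66,360.00 = £4,645.20
Interest: £66,360.00 × ((1 + 0.0145)^11 − 1) = £66,360.00 × 0.1715817… = £11,386.1590…
Penalties + interest = £5,972.4000 + £11,386.1590… = £17,358.56

£17,358.56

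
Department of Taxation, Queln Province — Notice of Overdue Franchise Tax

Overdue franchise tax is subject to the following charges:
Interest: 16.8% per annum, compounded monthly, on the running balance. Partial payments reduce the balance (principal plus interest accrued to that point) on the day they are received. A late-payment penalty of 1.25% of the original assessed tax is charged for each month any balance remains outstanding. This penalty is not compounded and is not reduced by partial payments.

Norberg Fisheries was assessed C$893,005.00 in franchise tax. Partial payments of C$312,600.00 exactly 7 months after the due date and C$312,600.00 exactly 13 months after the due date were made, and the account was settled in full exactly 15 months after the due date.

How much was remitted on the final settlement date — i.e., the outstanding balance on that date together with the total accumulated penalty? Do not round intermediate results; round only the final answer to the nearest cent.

Monthly rate = 16.8% ÷ 12 = 1.4%
Balance at month 7: C$893,005.0000 × (1 + 0.014)^7 = C$984,282.0736…
After C$312,600.00 payment: C$984,282.0736… − C$312,600.00 = C$671,682.0736…
Balance at month 13: C$671,682.0736… × (1 + 0.014)^6 = C$730,115.3642…
After C$312,600.00 payment: C$730,115.3642… − C$312,600.00 = C$417,515.3642…
Balance at month 15: C$417,515.3642… × (1 + 0.014)^2 = C$429,287.6274…
Penalty: 15 × 1.25% × C$893,005.00 = C$167,438.44…
Final settlement = outstanding balance + penalty = C$429,287.6274… + C$167,438.44… = C$596,726.06

C$596,726.06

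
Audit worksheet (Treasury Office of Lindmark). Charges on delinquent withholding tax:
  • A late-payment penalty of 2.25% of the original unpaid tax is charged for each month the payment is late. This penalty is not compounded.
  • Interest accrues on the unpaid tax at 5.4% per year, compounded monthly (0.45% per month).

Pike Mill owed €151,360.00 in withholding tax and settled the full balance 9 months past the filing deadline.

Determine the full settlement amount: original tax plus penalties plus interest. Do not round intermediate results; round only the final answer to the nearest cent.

Late-payment penalty: 9 × 2.25% × €151,360.00 = €30,650.40
Interest: €151,360.00 × ((1 + 0.0045)^9 − 1) = €151,360.00 × 0.0412367… = €6,241.5879…
Total = €151,360.00 + €30,650.4000 + €6,241.5879… = €188,251.99

€188,251.99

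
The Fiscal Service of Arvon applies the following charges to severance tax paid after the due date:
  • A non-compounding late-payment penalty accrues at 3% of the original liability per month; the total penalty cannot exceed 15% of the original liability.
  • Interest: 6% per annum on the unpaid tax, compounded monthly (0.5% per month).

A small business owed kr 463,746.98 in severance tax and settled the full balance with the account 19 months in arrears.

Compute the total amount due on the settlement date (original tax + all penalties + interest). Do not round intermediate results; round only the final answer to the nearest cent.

Penalty (uncapped): 19 × 3% × kr 463,746.98 = kr 264,335.78…; cap = 15% × kr 463,746.98 = kr 69,562.05… → penalty = kr 69,562.05…
Interest: kr 463,746.98 × ((1 + 0.005)^19 − 1) = kr 463,746.98 × 0.0993986… = kr 46,095.7933…
Total = kr 463,746.98 + kr 69,562.0470 + kr 46,095.7933… = kr 579,404.82

kr 579,404.82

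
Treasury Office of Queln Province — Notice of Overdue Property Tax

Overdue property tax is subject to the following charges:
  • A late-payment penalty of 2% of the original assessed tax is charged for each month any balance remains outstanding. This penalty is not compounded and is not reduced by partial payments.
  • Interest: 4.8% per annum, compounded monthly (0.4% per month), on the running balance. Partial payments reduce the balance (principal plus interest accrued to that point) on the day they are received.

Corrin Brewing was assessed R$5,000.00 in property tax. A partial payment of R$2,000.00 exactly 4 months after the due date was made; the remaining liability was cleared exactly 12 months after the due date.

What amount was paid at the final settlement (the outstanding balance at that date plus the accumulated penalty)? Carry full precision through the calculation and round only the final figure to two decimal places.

R$4,380.45

Balance at month 4: R$5,000.0000 × (1 + 0.004)^4 = R$5,080.4813…
After R$2,000.00 payment: R$5,080.4813… − R$2,000.00 = R$3,080.4813…
Balance at month 12: R$3,080.4813… × (1 + 0.004)^8 = R$3,180.4478…
Penalty: 12 × 2% × R$5,000.00 = R$1,200.00
Final settlement = outstanding balance + penalty = R$3,180.4478… + R$1,200.00 = R$4,380.45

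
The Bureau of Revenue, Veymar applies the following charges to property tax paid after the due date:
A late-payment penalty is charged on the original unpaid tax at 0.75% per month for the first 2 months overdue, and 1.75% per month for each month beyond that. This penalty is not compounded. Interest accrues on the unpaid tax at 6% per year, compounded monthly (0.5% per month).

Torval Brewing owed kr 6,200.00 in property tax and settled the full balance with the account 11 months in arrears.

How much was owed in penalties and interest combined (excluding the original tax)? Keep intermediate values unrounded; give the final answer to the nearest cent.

kr 1,419.15

Penalty, months 1–2: 2 × 0.75% × kr 6,200.00 = kr 93.00
Penalty, months 3–11: 9 × 1.75% × kr 6,200.00 = kr 976.50
Interest: kr 6,200.00 × ((1 + 0.005)^11 − 1) = kr 6,200.00 × 0.0563958… = kr 349.6542…
Penalties + interest = kr 1,069.5000 + kr 349.6542… = kr 1,419.15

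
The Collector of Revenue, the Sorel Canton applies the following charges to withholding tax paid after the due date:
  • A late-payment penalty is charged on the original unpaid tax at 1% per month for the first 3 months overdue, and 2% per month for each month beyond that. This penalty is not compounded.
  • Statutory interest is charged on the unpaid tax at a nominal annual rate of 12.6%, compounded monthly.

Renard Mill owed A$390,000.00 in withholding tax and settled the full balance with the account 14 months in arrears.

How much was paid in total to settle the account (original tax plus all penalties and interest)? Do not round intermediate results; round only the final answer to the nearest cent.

Penalty, months 1–3: 3 × 1% × A$390,000.00 = A$11,700.00
Penalty, months 4–14: 11 × 2% × A$390,000.00 = A$85,800.00
Interest (12.6%/yr ÷ 12 = 1.05%/month): A$390,000.00 × ((1 + 0.0105)^14 − 1) = A$61,411.9554…
Total = A$390,000.00 + A$97,500.0000 + A$61,411.9554… = A$548,911.96

A$548,911.96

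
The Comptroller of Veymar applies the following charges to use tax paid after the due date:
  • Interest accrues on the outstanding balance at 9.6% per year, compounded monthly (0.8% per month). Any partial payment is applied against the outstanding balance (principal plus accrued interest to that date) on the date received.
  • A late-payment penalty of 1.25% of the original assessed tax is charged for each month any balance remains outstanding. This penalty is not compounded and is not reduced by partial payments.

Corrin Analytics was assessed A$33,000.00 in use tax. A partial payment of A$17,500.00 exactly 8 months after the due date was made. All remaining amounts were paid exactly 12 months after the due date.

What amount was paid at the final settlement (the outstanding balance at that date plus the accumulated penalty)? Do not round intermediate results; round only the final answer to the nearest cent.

Balance at month 8: A$33,000.0000 × (1 + 0.008)^8 = A$35,172.0917…
After A$17,500.00 payment: A$35,172.0917… − A$17,500.00 = A$17,672.0917…
Balance at month 12: A$17,672.0917… × (1 + 0.008)^4 = A$18,244.4210…
Penalty: 12 × 1.25% × A$33,000.00 = A$4,950.00
Final settlement = outstanding balance + penalty = A$18,244.4210… + A$4,950.00 = A$23,194.42

A$23,194.42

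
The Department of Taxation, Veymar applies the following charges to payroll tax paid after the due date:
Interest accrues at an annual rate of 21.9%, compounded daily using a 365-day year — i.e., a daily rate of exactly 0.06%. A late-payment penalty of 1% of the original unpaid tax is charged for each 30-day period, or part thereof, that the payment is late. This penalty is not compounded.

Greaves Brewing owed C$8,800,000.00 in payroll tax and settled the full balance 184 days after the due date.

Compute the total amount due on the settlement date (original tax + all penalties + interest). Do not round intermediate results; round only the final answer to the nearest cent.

Penalty periods: ⌈184/30⌉ = 7; penalty = 7 × 1% × C$8,800,000.00 = C$616,000.00
Interest: C$8,800,000.00 × ((1 + 0.0006)^184 − 1) = C$8,800,000.00 × 0.11668770… = C$1,026,851.7642…
Total = C$8,800,000.00 + C$616,000.0000 + C$1,026,851.7642… = C$10,442,851.76

C$10,442,851.76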